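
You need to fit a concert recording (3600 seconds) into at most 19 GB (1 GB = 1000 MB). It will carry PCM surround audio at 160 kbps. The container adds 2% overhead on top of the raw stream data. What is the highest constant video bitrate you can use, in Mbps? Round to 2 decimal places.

41.23 Mbps

Budget: 19 GB = 152000.0 Mb.
Stream payload after overhead: 152000.0 / 1.02 = 149019.6 Mb.
Total bitrate budget: 149019.6 Mb / 3600 s = 41.394 Mbps.
Audio: 160 kbps = 0.160 Mbps.
Video: 41.394 − 0.160 = 41.234 Mbps.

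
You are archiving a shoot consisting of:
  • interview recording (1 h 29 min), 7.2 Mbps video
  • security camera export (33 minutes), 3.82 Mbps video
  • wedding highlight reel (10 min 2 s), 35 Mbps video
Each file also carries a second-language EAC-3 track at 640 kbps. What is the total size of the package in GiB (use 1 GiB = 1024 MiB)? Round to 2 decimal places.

Audio: 640 kbps = 0.640 Mbps.
interview recording: 7.840 Mbps × 5340 s = 41865.6 Mb
security camera export: 4.460 Mbps × 1980 s = 8830.8 Mb
wedding highlight reel: 35.640 Mbps × 602 s = 21455.3 Mb
Total: 72151.7 Mb = 9019.0 MB.
= 8.400 GiB.

8.40 GiB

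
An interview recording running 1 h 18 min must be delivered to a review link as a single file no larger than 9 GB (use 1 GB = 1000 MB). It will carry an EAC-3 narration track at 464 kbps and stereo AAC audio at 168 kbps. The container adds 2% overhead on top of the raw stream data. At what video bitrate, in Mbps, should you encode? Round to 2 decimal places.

14.45 Mbps

Budget: 9 GB = 72000.0 Mb.
Stream payload after overhead: 72000.0 / 1.02 = 70588.2 Mb.
1 h 18 min = 78 min = 4680 s
Total bitrate budget: 70588.2 Mb / 4680 s = 15.083 Mbps.
Audio total: 464 + 168 = 632 kbps = 0.632 Mbps.
Video: 15.083 − 0.632 = 14.451 Mbps.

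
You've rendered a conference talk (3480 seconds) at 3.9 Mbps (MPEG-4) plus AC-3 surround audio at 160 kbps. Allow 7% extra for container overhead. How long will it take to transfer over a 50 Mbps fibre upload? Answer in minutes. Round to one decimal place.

5.0 minutes

Audio: 160 kbps = 0.160 Mbps.
Total bitrate: 4.060 Mbps.
File: 4.060 Mbps × 3480 s = 14128.8 Mb.
With 7% container overhead: ×1.07. → 15117.8 Mb.
At 50 Mbps: 15117.8 / 50 = 302.4 s ≈ 5.04 minutes.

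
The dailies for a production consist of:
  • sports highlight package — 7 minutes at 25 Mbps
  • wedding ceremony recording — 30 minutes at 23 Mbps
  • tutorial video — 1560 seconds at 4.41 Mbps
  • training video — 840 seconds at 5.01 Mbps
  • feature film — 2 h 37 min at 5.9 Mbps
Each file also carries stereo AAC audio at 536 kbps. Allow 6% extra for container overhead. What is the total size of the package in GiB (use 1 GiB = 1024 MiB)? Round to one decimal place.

15.6 GiB

Audio: 536 kbps = 0.536 Mbps.
sports highlight package: 25.536 Mbps × 420 s × 1.06 = 11368.6 Mb
wedding ceremony recording: 23.536 Mbps × 1800 s × 1.06 = 44906.7 Mb
tutorial video: 4.946 Mbps × 1560 s × 1.06 = 8178.7 Mb
training video: 5.546 Mbps × 840 s × 1.06 = 4938.2 Mb
feature film: 6.436 Mbps × 9420 s × 1.06 = 64264.7 Mb
Total: 133656.9 Mb = 16707.1 MB.
= 15.56 GiB.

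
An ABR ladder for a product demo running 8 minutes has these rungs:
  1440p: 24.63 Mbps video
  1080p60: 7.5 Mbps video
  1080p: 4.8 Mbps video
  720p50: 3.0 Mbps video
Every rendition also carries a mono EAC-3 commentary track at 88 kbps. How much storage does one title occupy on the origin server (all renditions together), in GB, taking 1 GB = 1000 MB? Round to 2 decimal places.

2.42 GB

8 min = 480 s
Audio: 88 kbps = 0.088 Mbps.
Sum of rendition bitrates: (24.63+0.088) + (7.5+0.088) + (4.8+0.088) + (3.0+0.088) = 40.282 Mbps.
× 480 s = 19,335 Mb = 2,417 MB = 2.417 GB.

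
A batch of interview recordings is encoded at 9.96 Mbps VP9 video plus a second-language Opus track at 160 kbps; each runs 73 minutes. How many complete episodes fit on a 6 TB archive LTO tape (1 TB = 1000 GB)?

73 min = 4380 s
Audio: 160 kbps = 0.160 Mbps.
Total bitrate: 10.120 Mbps.
Per item: 10.120 Mbps × 4380 s = 44,326 Mb = 5,541 MB.
Capacity: 6 TB = 48,000,000 Mb; 1082.90 items → 1082 complete.

1082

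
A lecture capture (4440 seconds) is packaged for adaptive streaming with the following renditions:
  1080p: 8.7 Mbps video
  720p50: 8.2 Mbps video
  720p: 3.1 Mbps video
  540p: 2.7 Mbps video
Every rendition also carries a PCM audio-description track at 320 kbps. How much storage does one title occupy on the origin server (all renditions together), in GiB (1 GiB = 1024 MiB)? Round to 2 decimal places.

12.39 GiB

Audio: 320 kbps = 0.320 Mbps.
Sum of rendition bitrates: (8.7+0.320) + (8.2+0.320) + (3.1+0.320) + (2.7+0.320) = 23.980 Mbps.
× 4440 s = 106,471 Mb = 13,309 MB = 12.39 GiB.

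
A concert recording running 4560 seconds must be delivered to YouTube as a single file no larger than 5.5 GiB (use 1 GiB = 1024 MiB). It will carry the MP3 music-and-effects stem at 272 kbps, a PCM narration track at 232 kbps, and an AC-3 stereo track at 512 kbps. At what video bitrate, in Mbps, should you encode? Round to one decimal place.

9.3 Mbps

Budget: 5.5 GiB = 47244.6 Mb.
Total bitrate budget: 47244.6 Mb / 4560 s = 10.361 Mbps.
Audio total: 272 + 232 + 512 = 1016 kbps = 1.016 Mbps.
Video: 10.361 − 1.016 = 9.345 Mbps.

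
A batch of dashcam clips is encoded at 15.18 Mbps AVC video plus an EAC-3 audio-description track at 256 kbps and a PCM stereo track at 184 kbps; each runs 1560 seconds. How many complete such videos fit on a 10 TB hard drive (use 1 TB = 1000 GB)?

3283

Audio total: 256 + 184 = 440 kbps = 0.440 Mbps.
Total bitrate: 15.620 Mbps.
Per item: 15.620 Mbps × 1560 s = 24,367 Mb = 3,046 MB.
Capacity: 10 TB = 80,000,000 Mb; 3283.10 items → 3283 complete.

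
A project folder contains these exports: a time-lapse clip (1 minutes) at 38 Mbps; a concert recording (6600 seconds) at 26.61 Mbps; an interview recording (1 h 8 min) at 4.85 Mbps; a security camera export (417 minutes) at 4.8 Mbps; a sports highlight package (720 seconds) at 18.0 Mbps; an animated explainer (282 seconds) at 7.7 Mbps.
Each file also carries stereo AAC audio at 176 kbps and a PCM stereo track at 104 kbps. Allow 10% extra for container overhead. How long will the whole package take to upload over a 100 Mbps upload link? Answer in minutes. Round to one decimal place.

Audio total: 176 + 104 = 280 kbps = 0.280 Mbps.
time-lapse clip: 38.280 Mbps × 60 s × 1.10 = 2526.5 Mb
concert recording: 26.890 Mbps × 6600 s × 1.10 = 195221.4 Mb
interview recording: 5.130 Mbps × 4080 s × 1.10 = 23023.4 Mb
security camera export: 5.080 Mbps × 25020 s × 1.10 = 139811.8 Mb
sports highlight package: 18.280 Mbps × 720 s × 1.10 = 14477.8 Mb
animated explainer: 7.980 Mbps × 282 s × 1.10 = 2475.4 Mb
Total: 377536.2 Mb = 47192.0 MB.
At 100 Mbps: 377536.2 / 100 = 3775 s ≈ 62.9 minutes.

62.9 minutes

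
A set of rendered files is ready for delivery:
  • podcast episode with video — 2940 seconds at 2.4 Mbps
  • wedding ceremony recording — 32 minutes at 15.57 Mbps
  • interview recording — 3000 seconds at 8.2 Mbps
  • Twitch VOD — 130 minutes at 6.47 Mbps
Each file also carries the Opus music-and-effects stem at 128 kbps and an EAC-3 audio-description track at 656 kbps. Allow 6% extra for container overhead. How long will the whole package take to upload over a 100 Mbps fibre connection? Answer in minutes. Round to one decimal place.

Audio total: 128 + 656 = 784 kbps = 0.784 Mbps.
podcast episode with video: 3.184 Mbps × 2940 s × 1.06 = 9922.6 Mb
wedding ceremony recording: 16.354 Mbps × 1920 s × 1.06 = 33283.7 Mb
interview recording: 8.984 Mbps × 3000 s × 1.06 = 28569.1 Mb
Twitch VOD: 7.254 Mbps × 7800 s × 1.06 = 59976.1 Mb
Total: 131751.5 Mb = 16468.9 MB.
At 100 Mbps: 131751.5 / 100 = 1318 s ≈ 22 minutes.

22.0 minutes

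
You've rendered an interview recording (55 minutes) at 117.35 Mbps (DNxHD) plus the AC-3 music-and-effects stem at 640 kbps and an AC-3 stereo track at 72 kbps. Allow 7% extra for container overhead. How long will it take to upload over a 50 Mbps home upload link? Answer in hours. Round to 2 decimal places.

2.32 hours

55 min = 3300 s
Audio total: 640 + 72 = 712 kbps = 0.712 Mbps.
Total bitrate: 118.062 Mbps.
File: 118.062 Mbps × 3300 s = 389604.6 Mb.
With 7% container overhead: ×1.07. → 416876.9 Mb.
At 50 Mbps: 416876.9 / 50 = 8337.5 s ≈ 2.32 hours.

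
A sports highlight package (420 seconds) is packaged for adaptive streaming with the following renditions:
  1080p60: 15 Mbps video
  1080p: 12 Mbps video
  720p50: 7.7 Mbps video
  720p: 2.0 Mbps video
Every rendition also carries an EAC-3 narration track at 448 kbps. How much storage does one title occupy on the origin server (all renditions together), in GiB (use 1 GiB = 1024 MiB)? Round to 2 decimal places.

1.88 GiB

Audio: 448 kbps = 0.448 Mbps.
Sum of rendition bitrates: (15+0.448) + (12+0.448) + (7.7+0.448) + (2.0+0.448) = 38.492 Mbps.
× 420 s = 16,167 Mb = 2,021 MB = 1.882 GiB.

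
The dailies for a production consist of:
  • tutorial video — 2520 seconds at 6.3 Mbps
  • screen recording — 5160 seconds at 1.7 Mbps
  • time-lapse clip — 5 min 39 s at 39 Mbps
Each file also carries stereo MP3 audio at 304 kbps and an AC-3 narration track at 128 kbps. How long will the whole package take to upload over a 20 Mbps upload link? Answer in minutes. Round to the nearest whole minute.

34 minutes

Audio total: 304 + 128 = 432 kbps = 0.432 Mbps.
tutorial video: 6.732 Mbps × 2520 s = 16964.6 Mb
screen recording: 2.132 Mbps × 5160 s = 11001.1 Mb
time-lapse clip: 39.432 Mbps × 339 s = 13367.4 Mb
Total: 41333.2 Mb = 5166.7 MB.
At 20 Mbps: 41333.2 / 20 = 2067 s ≈ 34.4 minutes.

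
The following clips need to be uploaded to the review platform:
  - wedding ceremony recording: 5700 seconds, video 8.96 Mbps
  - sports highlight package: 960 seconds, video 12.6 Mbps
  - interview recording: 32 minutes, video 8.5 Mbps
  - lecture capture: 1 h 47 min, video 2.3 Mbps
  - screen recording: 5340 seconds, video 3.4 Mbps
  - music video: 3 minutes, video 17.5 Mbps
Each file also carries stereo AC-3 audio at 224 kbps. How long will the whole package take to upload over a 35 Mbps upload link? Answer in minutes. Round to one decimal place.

57.2 minutes

Audio: 224 kbps = 0.224 Mbps.
wedding ceremony recording: 9.184 Mbps × 5700 s = 52348.8 Mb
sports highlight package: 12.824 Mbps × 960 s = 12311.0 Mb
interview recording: 8.724 Mbps × 1920 s = 16750.1 Mb
lecture capture: 2.524 Mbps × 6420 s = 16204.1 Mb
screen recording: 3.624 Mbps × 5340 s = 19352.2 Mb
music video: 17.724 Mbps × 180 s = 3190.3 Mb
Total: 120156.5 Mb = 15019.6 MB.
At 35 Mbps: 120156.5 / 35 = 3433 s ≈ 57.2 minutes.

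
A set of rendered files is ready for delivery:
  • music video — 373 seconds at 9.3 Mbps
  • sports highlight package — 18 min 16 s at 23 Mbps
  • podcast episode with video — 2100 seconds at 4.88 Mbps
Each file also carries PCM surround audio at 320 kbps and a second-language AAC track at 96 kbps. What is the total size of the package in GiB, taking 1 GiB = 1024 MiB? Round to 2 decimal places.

4.70 GiB

Audio total: 320 + 96 = 416 kbps = 0.416 Mbps.
music video: 9.716 Mbps × 373 s = 3624.1 Mb
sports highlight package: 23.416 Mbps × 1096 s = 25663.9 Mb
podcast episode with video: 5.296 Mbps × 2100 s = 11121.6 Mb
Total: 40409.6 Mb = 5051.2 MB.
= 4.704 GiB.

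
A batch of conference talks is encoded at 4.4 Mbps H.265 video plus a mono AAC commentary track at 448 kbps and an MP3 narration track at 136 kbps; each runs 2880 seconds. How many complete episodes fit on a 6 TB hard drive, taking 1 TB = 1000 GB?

3344

Audio total: 448 + 136 = 584 kbps = 0.584 Mbps.
Total bitrate: 4.984 Mbps.
Per item: 4.984 Mbps × 2880 s = 14,354 Mb = 1,794 MB.
Capacity: 6 TB = 48,000,000 Mb; 3344.03 items → 3344 complete.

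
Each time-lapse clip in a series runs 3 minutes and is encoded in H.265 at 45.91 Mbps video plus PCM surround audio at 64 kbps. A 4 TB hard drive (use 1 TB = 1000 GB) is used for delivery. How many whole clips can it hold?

3866

3 min = 180 s
Audio: 64 kbps = 0.064 Mbps.
Total bitrate: 45.974 Mbps.
Per item: 45.974 Mbps × 180 s = 8,275 Mb = 1,034 MB.
Capacity: 4 TB = 32,000,000 Mb; 3866.92 items → 3866 complete.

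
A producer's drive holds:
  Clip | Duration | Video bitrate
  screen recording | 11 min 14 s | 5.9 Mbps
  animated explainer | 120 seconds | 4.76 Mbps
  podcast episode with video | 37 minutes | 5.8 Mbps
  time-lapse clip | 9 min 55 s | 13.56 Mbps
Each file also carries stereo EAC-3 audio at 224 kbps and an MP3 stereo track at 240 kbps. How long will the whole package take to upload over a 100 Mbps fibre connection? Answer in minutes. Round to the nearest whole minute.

5 minutes

Audio total: 224 + 240 = 464 kbps = 0.464 Mbps.
screen recording: 6.364 Mbps × 674 s = 4289.3 Mb
animated explainer: 5.224 Mbps × 120 s = 626.9 Mb
podcast episode with video: 6.264 Mbps × 2220 s = 13906.1 Mb
time-lapse clip: 14.024 Mbps × 595 s = 8344.3 Mb
Total: 27166.6 Mb = 3395.8 MB.
At 100 Mbps: 27166.6 / 100 = 272 s ≈ 4.53 minutes.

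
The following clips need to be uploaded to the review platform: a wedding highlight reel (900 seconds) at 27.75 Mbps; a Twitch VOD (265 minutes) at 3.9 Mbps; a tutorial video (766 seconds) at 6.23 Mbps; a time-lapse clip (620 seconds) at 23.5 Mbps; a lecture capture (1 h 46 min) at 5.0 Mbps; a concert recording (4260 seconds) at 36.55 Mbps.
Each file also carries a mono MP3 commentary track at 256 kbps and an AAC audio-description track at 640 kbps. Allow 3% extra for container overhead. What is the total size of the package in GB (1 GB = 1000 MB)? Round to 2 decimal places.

41.15 GB

Audio total: 256 + 640 = 896 kbps = 0.896 Mbps.
wedding highlight reel: 28.646 Mbps × 900 s × 1.03 = 26554.8 Mb
Twitch VOD: 4.796 Mbps × 15900 s × 1.03 = 78544.1 Mb
tutorial video: 7.126 Mbps × 766 s × 1.03 = 5622.3 Mb
time-lapse clip: 24.396 Mbps × 620 s × 1.03 = 15579.3 Mb
lecture capture: 5.896 Mbps × 6360 s × 1.03 = 38623.5 Mb
concert recording: 37.446 Mbps × 4260 s × 1.03 = 164305.6 Mb
Total: 329229.6 Mb = 41153.7 MB.
= 41.15 GB.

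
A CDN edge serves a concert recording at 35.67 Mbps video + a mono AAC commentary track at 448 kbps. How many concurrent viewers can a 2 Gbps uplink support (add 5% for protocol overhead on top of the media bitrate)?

52

Audio: 448 kbps = 0.448 Mbps.
Per-viewer media rate: 36.118 Mbps.
On the wire with 5% overhead: 37.924 Mbps.
2 Gbps = 2,000 Mbps; 2,000 / 37.924 = 52.74 → 52 viewers.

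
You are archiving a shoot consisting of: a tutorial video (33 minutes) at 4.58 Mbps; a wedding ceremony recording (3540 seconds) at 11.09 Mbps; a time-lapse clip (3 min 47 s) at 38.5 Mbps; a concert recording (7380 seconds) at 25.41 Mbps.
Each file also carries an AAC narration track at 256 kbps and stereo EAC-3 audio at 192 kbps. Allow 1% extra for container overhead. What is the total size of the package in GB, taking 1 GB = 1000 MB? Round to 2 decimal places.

Audio total: 256 + 192 = 448 kbps = 0.448 Mbps.
tutorial video: 5.028 Mbps × 1980 s × 1.01 = 10055.0 Mb
wedding ceremony recording: 11.538 Mbps × 3540 s × 1.01 = 41253.0 Mb
time-lapse clip: 38.948 Mbps × 227 s × 1.01 = 8929.6 Mb
concert recording: 25.858 Mbps × 7380 s × 1.01 = 192740.4 Mb
Total: 252977.9 Mb = 31622.2 MB.
= 31.62 GB.

31.62 GB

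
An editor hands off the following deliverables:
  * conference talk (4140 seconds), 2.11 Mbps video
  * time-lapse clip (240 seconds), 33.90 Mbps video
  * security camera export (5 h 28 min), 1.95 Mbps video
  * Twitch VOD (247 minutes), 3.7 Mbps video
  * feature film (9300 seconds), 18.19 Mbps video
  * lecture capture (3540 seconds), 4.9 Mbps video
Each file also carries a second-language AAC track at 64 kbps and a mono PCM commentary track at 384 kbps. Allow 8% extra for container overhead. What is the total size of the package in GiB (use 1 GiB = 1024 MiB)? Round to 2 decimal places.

40.20 GiB

Audio total: 64 + 384 = 448 kbps = 0.448 Mbps.
conference talk: 2.558 Mbps × 4140 s × 1.08 = 11437.3 Mb
time-lapse clip: 34.348 Mbps × 240 s × 1.08 = 8903.0 Mb
security camera export: 2.398 Mbps × 19680 s × 1.08 = 50968.1 Mb
Twitch VOD: 4.148 Mbps × 14820 s × 1.08 = 66391.2 Mb
feature film: 18.638 Mbps × 9300 s × 1.08 = 187200.1 Mb
lecture capture: 5.348 Mbps × 3540 s × 1.08 = 20446.5 Mb
Total: 345346.2 Mb = 43168.3 MB.
= 40.20 GiB.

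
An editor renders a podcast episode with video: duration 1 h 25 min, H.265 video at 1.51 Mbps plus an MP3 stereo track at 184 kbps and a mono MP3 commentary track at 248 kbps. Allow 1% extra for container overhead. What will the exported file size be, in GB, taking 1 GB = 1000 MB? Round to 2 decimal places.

1 h 25 min = 85 min = 5100 s
Audio total: 184 + 248 = 432 kbps = 0.432 Mbps.
Total bitrate: 1.51 + 0.432 = 1.942 Mbps.
Stream data: 1.942 Mbps × 5100 s = 9904.2 Mb.
With 1% container overhead: ×1.01.
10,003 Mb ÷ 8 = 1,250 MB → 1.250 GB.

1.25 GB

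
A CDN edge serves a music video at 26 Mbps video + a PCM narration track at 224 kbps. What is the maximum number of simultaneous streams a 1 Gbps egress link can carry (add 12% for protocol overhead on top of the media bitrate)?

34

Audio: 224 kbps = 0.224 Mbps.
Per-viewer media rate: 26.224 Mbps.
On the wire with 12% overhead: 29.371 Mbps.
1 Gbps = 1,000 Mbps; 1,000 / 29.371 = 34.05 → 34 viewers.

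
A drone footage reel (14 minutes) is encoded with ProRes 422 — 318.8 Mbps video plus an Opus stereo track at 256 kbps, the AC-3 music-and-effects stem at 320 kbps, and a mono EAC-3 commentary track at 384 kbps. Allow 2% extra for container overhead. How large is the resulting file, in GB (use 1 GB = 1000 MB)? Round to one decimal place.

14 min = 840 s
Audio total: 256 + 320 + 384 = 960 kbps = 0.960 Mbps.
Total bitrate: 318.8 + 0.960 = 319.760 Mbps.
Stream data: 319.760 Mbps × 840 s = 268598.4 Mb.
With 2% container overhead: ×1.02.
273,970 Mb ÷ 8 = 34,246 MB → 34.25 GB.

34.2 GB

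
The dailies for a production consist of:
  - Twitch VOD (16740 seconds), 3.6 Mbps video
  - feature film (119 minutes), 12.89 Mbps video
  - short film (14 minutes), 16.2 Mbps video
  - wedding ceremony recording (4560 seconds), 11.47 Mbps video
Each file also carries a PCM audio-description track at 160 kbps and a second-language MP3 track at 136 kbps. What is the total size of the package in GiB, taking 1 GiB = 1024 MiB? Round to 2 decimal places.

Audio total: 160 + 136 = 296 kbps = 0.296 Mbps.
Twitch VOD: 3.896 Mbps × 16740 s = 65219.0 Mb
feature film: 13.186 Mbps × 7140 s = 94148.0 Mb
short film: 16.496 Mbps × 840 s = 13856.6 Mb
wedding ceremony recording: 11.766 Mbps × 4560 s = 53653.0 Mb
Total: 226876.7 Mb = 28359.6 MB.
= 26.41 GiB.

26.41 GiB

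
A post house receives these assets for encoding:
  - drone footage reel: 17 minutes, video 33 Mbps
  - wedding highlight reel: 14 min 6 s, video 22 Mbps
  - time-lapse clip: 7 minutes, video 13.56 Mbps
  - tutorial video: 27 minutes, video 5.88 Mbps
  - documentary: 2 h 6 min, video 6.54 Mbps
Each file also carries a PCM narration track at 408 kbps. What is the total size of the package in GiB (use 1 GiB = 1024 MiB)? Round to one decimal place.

Audio: 408 kbps = 0.408 Mbps.
drone footage reel: 33.408 Mbps × 1020 s = 34076.2 Mb
wedding highlight reel: 22.408 Mbps × 846 s = 18957.2 Mb
time-lapse clip: 13.968 Mbps × 420 s = 5866.6 Mb
tutorial video: 6.288 Mbps × 1620 s = 10186.6 Mb
documentary: 6.948 Mbps × 7560 s = 52526.9 Mb
Total: 121613.3 Mb = 15201.7 MB.
= 14.16 GiB.

14.2 GiB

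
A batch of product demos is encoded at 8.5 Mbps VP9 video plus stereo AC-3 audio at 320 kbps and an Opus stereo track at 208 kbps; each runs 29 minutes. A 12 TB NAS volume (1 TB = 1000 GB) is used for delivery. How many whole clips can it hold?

29 min = 1740 s
Audio total: 320 + 208 = 528 kbps = 0.528 Mbps.
Total bitrate: 9.028 Mbps.
Per item: 9.028 Mbps × 1740 s = 15,709 Mb = 1,964 MB.
Capacity: 12 TB = 96,000,000 Mb; 6111.26 items → 6111 complete.

6111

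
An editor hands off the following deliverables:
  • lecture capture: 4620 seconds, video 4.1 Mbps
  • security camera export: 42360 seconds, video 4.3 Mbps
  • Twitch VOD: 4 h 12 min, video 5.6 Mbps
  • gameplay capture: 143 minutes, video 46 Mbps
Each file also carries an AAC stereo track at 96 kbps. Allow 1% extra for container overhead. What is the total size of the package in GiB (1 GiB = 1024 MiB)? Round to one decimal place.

80.8 GiB

Audio: 96 kbps = 0.096 Mbps.
lecture capture: 4.196 Mbps × 4620 s × 1.01 = 19579.4 Mb
security camera export: 4.396 Mbps × 42360 s × 1.01 = 188076.7 Mb
Twitch VOD: 5.696 Mbps × 15120 s × 1.01 = 86984.8 Mb
gameplay capture: 46.096 Mbps × 8580 s × 1.01 = 399458.7 Mb
Total: 694099.6 Mb = 86762.4 MB.
= 80.80 GiB.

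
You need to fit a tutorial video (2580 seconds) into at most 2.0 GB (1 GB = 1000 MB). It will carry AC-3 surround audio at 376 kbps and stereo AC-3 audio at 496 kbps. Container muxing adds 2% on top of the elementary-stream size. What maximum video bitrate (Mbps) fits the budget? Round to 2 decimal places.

Budget: 2.0 GB = 16000.0 Mb.
Stream payload after overhead: 16000.0 / 1.02 = 15686.3 Mb.
Total bitrate budget: 15686.3 Mb / 2580 s = 6.080 Mbps.
Audio total: 376 + 496 = 872 kbps = 0.872 Mbps.
Video: 6.080 − 0.872 = 5.208 Mbps.

5.21 Mbps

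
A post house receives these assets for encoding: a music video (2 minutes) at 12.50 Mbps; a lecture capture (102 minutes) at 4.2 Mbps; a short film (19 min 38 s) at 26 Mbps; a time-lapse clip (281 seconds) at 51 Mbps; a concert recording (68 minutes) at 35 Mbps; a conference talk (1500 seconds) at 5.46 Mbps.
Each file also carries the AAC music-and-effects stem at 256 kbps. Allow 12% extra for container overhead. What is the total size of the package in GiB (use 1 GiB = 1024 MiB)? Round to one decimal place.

Audio: 256 kbps = 0.256 Mbps.
music video: 12.756 Mbps × 120 s × 1.12 = 1714.4 Mb
lecture capture: 4.456 Mbps × 6120 s × 1.12 = 30543.2 Mb
short film: 26.256 Mbps × 1178 s × 1.12 = 34641.1 Mb
time-lapse clip: 51.256 Mbps × 281 s × 1.12 = 16131.3 Mb
concert recording: 35.256 Mbps × 4080 s × 1.12 = 161105.8 Mb
conference talk: 5.716 Mbps × 1500 s × 1.12 = 9602.9 Mb
Total: 253738.7 Mb = 31717.3 MB.
= 29.54 GiB.

29.5 GiB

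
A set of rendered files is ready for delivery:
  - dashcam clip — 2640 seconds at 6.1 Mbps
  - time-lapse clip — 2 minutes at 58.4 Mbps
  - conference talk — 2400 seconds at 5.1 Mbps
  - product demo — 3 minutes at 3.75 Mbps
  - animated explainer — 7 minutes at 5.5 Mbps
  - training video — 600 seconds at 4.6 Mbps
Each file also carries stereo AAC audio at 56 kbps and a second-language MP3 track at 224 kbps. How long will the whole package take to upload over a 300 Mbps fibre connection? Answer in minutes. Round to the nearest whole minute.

2 minutes

Audio total: 56 + 224 = 280 kbps = 0.280 Mbps.
dashcam clip: 6.380 Mbps × 2640 s = 16843.2 Mb
time-lapse clip: 58.680 Mbps × 120 s = 7041.6 Mb
conference talk: 5.380 Mbps × 2400 s = 12912.0 Mb
product demo: 4.030 Mbps × 180 s = 725.4 Mb
animated explainer: 5.780 Mbps × 420 s = 2427.6 Mb
training video: 4.880 Mbps × 600 s = 2928.0 Mb
Total: 42877.8 Mb = 5359.7 MB.
At 300 Mbps: 42877.8 / 300 = 143 s ≈ 2.38 minutes.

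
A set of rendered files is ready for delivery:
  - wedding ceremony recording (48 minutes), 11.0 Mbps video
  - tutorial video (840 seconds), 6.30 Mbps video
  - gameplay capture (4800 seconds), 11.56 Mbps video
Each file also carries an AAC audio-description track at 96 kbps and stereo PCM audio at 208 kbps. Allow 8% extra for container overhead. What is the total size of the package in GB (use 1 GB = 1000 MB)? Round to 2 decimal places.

Audio total: 96 + 208 = 304 kbps = 0.304 Mbps.
wedding ceremony recording: 11.304 Mbps × 2880 s × 1.08 = 35160.0 Mb
tutorial video: 6.604 Mbps × 840 s × 1.08 = 5991.1 Mb
gameplay capture: 11.864 Mbps × 4800 s × 1.08 = 61503.0 Mb
Total: 102654.1 Mb = 12831.8 MB.
= 12.83 GB.

12.83 GB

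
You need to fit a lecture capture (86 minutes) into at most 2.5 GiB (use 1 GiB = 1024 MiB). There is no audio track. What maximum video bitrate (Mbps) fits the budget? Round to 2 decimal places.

4.16 Mbps

Budget: 2.5 GiB = 21474.8 Mb.
86 min = 5160 s
Total bitrate budget: 21474.8 Mb / 5160 s = 4.162 Mbps.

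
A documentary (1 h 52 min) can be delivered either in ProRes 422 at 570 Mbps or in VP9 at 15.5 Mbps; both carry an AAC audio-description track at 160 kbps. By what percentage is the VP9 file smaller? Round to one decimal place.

97.3%

1 h 52 min = 112 min = 6720 s
Audio: 160 kbps = 0.160 Mbps.
ProRes 422: 570.160 Mbps × 6720 s = 3831475.2 Mb = 478.934 GB.
VP9: 15.660 Mbps × 6720 s = 105235.2 Mb = 13.154 GB.
Reduction: (1 − 13.154/478.934) × 100 = 97.25%.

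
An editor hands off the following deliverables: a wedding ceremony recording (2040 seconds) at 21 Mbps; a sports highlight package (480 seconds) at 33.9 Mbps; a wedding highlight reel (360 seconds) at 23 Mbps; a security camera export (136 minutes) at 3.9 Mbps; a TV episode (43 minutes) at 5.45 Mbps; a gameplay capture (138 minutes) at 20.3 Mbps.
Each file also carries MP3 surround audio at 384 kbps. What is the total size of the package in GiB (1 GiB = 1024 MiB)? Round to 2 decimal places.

33.73 GiB

Audio: 384 kbps = 0.384 Mbps.
wedding ceremony recording: 21.384 Mbps × 2040 s = 43623.4 Mb
sports highlight package: 34.284 Mbps × 480 s = 16456.3 Mb
wedding highlight reel: 23.384 Mbps × 360 s = 8418.2 Mb
security camera export: 4.284 Mbps × 8160 s = 34957.4 Mb
TV episode: 5.834 Mbps × 2580 s = 15051.7 Mb
gameplay capture: 20.684 Mbps × 8280 s = 171263.5 Mb
Total: 289770.6 Mb = 36221.3 MB.
= 33.73 GiB.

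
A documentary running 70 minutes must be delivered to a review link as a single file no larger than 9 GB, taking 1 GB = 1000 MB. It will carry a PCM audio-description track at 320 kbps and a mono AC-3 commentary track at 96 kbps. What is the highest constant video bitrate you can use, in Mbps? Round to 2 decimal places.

Budget: 9 GB = 72000.0 Mb.
70 min = 4200 s
Total bitrate budget: 72000.0 Mb / 4200 s = 17.143 Mbps.
Audio total: 320 + 96 = 416 kbps = 0.416 Mbps.
Video: 17.143 − 0.416 = 16.727 Mbps.

16.73 Mbps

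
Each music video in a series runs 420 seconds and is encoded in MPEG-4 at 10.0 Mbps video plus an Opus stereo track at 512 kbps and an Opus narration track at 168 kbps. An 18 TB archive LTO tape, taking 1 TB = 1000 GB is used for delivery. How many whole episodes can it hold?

Audio total: 512 + 168 = 680 kbps = 0.680 Mbps.
Total bitrate: 10.680 Mbps.
Per item: 10.680 Mbps × 420 s = 4,486 Mb = 560.7 MB.
Capacity: 18 TB = 144,000,000 Mb; 32102.73 items → 32102 complete.

32102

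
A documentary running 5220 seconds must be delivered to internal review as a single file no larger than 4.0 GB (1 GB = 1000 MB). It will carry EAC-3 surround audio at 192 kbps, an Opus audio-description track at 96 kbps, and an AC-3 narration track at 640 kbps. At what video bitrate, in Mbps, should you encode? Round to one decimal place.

5.2 Mbps

Budget: 4.0 GB = 32000.0 Mb.
Total bitrate budget: 32000.0 Mb / 5220 s = 6.130 Mbps.
Audio total: 192 + 96 + 640 = 928 kbps = 0.928 Mbps.
Video: 6.130 − 0.928 = 5.202 Mbps.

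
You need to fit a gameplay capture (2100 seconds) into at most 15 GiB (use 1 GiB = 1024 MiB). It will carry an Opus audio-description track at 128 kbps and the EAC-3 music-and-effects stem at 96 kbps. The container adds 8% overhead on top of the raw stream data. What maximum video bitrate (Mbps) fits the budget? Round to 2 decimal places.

56.59 Mbps

Budget: 15 GiB = 128849.0 Mb.
Stream payload after overhead: 128849.0 / 1.08 = 119304.6 Mb.
Total bitrate budget: 119304.6 Mb / 2100 s = 56.812 Mbps.
Audio total: 128 + 96 = 224 kbps = 0.224 Mbps.
Video: 56.812 − 0.224 = 56.588 Mbps.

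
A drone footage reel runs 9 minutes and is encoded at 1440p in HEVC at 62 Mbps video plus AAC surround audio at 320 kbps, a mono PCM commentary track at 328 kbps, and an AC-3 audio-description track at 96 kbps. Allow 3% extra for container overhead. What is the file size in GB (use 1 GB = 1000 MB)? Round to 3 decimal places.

4.362 GB

9 min = 540 s
Audio total: 320 + 328 + 96 = 744 kbps = 0.744 Mbps.
Total bitrate: 62 + 0.744 = 62.744 Mbps.
Stream data: 62.744 Mbps × 540 s = 33881.8 Mb.
With 3% container overhead: ×1.03.
34,898 Mb ÷ 8 = 4,362 MB → 4.362 GB.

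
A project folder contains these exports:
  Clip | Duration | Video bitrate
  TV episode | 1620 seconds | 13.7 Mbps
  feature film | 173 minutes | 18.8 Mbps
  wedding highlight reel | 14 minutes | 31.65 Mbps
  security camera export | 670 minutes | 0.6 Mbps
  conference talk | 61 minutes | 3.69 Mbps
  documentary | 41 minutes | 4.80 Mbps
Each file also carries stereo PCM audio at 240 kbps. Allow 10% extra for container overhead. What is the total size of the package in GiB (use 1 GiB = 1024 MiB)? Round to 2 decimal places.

39.38 GiB

Audio: 240 kbps = 0.240 Mbps.
TV episode: 13.940 Mbps × 1620 s × 1.10 = 24841.1 Mb
feature film: 19.040 Mbps × 10380 s × 1.10 = 217398.7 Mb
wedding highlight reel: 31.890 Mbps × 840 s × 1.10 = 29466.4 Mb
security camera export: 0.840 Mbps × 40200 s × 1.10 = 37144.8 Mb
conference talk: 3.930 Mbps × 3660 s × 1.10 = 15822.2 Mb
documentary: 5.040 Mbps × 2460 s × 1.10 = 13638.2 Mb
Total: 338311.4 Mb = 42288.9 MB.
= 39.38 GiB.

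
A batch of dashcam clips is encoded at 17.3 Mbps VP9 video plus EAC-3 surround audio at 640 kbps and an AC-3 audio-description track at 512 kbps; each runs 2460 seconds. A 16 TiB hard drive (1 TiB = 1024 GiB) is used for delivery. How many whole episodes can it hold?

Audio total: 640 + 512 = 1152 kbps = 1.152 Mbps.
Total bitrate: 18.452 Mbps.
Per item: 18.452 Mbps × 2460 s = 45,392 Mb = 5,674 MB.
Capacity: 16 TiB = 140,737,488 Mb; 3100.50 items → 3100 complete.

3100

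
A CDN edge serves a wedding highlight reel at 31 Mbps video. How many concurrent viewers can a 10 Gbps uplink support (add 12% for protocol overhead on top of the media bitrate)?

288

On the wire with 12% overhead: 34.720 Mbps.
10 Gbps = 10,000 Mbps; 10,000 / 34.720 = 288.02 → 288 viewers.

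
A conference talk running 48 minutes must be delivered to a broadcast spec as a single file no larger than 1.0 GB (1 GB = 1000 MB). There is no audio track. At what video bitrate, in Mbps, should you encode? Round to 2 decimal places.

2.78 Mbps

Budget: 1.0 GB = 8000.0 Mb.
48 min = 2880 s
Total bitrate budget: 8000.0 Mb / 2880 s = 2.778 Mbps.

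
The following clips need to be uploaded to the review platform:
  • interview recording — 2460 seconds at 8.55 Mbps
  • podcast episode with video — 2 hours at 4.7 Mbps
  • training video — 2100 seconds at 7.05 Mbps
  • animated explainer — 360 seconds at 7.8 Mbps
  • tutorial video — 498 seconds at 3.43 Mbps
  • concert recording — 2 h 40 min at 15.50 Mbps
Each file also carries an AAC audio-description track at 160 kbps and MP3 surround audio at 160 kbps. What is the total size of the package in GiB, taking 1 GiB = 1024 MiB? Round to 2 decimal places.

26.79 GiB

Audio total: 160 + 160 = 320 kbps = 0.320 Mbps.
interview recording: 8.870 Mbps × 2460 s = 21820.2 Mb
podcast episode with video: 5.020 Mbps × 7200 s = 36144.0 Mb
training video: 7.370 Mbps × 2100 s = 15477.0 Mb
animated explainer: 8.120 Mbps × 360 s = 2923.2 Mb
tutorial video: 3.750 Mbps × 498 s = 1867.5 Mb
concert recording: 15.820 Mbps × 9600 s = 151872.0 Mb
Total: 230103.9 Mb = 28763.0 MB.
= 26.79 GiB.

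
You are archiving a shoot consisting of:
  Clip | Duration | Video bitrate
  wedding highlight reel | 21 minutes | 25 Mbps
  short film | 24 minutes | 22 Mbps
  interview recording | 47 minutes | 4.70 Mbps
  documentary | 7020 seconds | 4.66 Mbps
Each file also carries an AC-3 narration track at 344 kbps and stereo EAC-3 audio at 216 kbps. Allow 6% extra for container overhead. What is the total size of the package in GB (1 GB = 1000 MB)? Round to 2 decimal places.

Audio total: 344 + 216 = 560 kbps = 0.560 Mbps.
wedding highlight reel: 25.560 Mbps × 1260 s × 1.06 = 34137.9 Mb
short film: 22.560 Mbps × 1440 s × 1.06 = 34435.6 Mb
interview recording: 5.260 Mbps × 2820 s × 1.06 = 15723.2 Mb
documentary: 5.220 Mbps × 7020 s × 1.06 = 38843.1 Mb
Total: 123139.8 Mb = 15392.5 MB.
= 15.39 GB.

15.39 GB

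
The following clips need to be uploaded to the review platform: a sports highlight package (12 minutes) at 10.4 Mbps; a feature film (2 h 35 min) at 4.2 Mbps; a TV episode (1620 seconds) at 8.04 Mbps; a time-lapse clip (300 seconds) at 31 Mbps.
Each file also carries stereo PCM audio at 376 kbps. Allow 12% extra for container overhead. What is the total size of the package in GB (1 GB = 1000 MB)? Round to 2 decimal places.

Audio: 376 kbps = 0.376 Mbps.
sports highlight package: 10.776 Mbps × 720 s × 1.12 = 8689.8 Mb
feature film: 4.576 Mbps × 9300 s × 1.12 = 47663.6 Mb
TV episode: 8.416 Mbps × 1620 s × 1.12 = 15270.0 Mb
time-lapse clip: 31.376 Mbps × 300 s × 1.12 = 10542.3 Mb
Total: 82165.7 Mb = 10270.7 MB.
= 10.27 GB.

10.27 GB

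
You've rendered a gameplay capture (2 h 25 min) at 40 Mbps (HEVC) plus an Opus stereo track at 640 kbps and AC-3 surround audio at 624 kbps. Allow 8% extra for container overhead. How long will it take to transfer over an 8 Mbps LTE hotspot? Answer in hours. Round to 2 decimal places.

13.46 hours

2 h 25 min = 145 min = 8700 s
Audio total: 640 + 624 = 1264 kbps = 1.264 Mbps.
Total bitrate: 41.264 Mbps.
File: 41.264 Mbps × 8700 s = 358996.8 Mb.
With 8% container overhead: ×1.08. → 387716.5 Mb.
At 8 Mbps: 387716.5 / 8 = 48464.6 s ≈ 13.5 hours.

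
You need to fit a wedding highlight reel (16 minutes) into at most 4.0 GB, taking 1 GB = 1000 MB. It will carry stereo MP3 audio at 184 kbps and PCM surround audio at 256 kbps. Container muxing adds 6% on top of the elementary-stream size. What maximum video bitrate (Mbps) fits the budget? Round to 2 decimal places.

31.01 Mbps

Budget: 4.0 GB = 32000.0 Mb.
Stream payload after overhead: 32000.0 / 1.06 = 30188.7 Mb.
16 min = 960 s
Total bitrate budget: 30188.7 Mb / 960 s = 31.447 Mbps.
Audio total: 184 + 256 = 440 kbps = 0.440 Mbps.
Video: 31.447 − 0.440 = 31.007 Mbps.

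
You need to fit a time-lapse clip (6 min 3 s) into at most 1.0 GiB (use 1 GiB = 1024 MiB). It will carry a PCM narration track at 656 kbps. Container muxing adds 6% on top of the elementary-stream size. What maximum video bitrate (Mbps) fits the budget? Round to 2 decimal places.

Budget: 1.0 GiB = 8589.9 Mb.
Stream payload after overhead: 8589.9 / 1.06 = 8103.7 Mb.
6 min 3 s = 363 s
Total bitrate budget: 8103.7 Mb / 363 s = 22.324 Mbps.
Audio: 656 kbps = 0.656 Mbps.
Video: 22.324 − 0.656 = 21.668 Mbps.

21.67 Mbps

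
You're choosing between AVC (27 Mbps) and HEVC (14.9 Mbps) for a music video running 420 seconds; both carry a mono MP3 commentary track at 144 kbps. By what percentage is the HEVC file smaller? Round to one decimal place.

Audio: 144 kbps = 0.144 Mbps.
AVC: 27.144 Mbps × 420 s = 11400.5 Mb = 1.425 GB.
HEVC: 15.044 Mbps × 420 s = 6318.5 Mb = 0.790 GB.
Reduction: (1 − 0.790/1.425) × 100 = 44.58%.

44.6%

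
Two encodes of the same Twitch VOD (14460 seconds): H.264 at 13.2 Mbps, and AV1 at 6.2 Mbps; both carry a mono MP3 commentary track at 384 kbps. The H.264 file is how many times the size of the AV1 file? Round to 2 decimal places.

Audio: 384 kbps = 0.384 Mbps.
H.264: 13.584 Mbps × 14460 s = 196424.6 Mb = 24.553 GB.
AV1: 6.584 Mbps × 14460 s = 95204.6 Mb = 11.901 GB.
Ratio: 24.553 / 11.901 = 2.063.

2.06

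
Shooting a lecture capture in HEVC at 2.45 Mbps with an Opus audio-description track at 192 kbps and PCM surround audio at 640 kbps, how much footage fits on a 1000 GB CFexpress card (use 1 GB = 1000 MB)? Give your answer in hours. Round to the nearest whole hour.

Audio total: 192 + 640 = 832 kbps = 0.832 Mbps.
Total bitrate: 2.45 + 0.832 = 3.282 Mbps.
Capacity: 1000 GB = 8,000,000 Mb.
Recording time: 8,000,000 / 3.282 = 2,437,538 s ≈ 677 hours.

677 hours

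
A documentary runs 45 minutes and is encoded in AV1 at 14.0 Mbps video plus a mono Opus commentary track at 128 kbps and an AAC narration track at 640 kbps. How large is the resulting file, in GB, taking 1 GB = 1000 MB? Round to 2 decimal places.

45 min = 2700 s
Audio total: 128 + 640 = 768 kbps = 0.768 Mbps.
Total bitrate: 14.0 + 0.768 = 14.768 Mbps.
Stream data: 14.768 Mbps × 2700 s = 39873.6 Mb.
39,874 Mb ÷ 8 = 4,984 MB → 4.984 GB.

4.98 GB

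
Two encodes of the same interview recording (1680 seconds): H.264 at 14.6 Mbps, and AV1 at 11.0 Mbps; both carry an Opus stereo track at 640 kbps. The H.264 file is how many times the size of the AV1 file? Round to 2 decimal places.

Audio: 640 kbps = 0.640 Mbps.
H.264: 15.240 Mbps × 1680 s = 25603.2 Mb = 2.981 GiB.
AV1: 11.640 Mbps × 1680 s = 19555.2 Mb = 2.277 GiB.
Ratio: 2.981 / 2.277 = 1.309.

1.31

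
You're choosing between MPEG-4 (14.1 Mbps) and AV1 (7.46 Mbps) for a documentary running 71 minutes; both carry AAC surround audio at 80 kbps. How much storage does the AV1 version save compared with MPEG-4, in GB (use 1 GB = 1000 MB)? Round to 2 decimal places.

3.54 GB

71 min = 4260 s
Audio: 80 kbps = 0.080 Mbps.
MPEG-4: 14.180 Mbps × 4260 s = 60406.8 Mb = 7.551 GB.
AV1: 7.540 Mbps × 4260 s = 32120.4 Mb = 4.015 GB.
Saving: 7.551 − 4.015 = 3.536 GB.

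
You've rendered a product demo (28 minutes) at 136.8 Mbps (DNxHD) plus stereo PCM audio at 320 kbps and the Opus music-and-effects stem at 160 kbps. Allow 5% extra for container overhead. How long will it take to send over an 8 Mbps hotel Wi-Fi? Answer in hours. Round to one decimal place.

8.4 hours

28 min = 1680 s
Audio total: 320 + 160 = 480 kbps = 0.480 Mbps.
Total bitrate: 137.280 Mbps.
File: 137.280 Mbps × 1680 s = 230630.4 Mb.
With 5% container overhead: ×1.05. → 242161.9 Mb.
At 8 Mbps: 242161.9 / 8 = 30270.2 s ≈ 8.41 hours.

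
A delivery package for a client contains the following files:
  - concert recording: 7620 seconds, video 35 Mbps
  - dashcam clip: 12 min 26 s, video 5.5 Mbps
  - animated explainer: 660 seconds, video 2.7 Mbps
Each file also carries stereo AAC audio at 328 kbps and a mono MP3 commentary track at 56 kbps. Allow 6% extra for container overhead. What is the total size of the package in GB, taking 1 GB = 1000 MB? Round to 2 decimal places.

Audio total: 328 + 56 = 384 kbps = 0.384 Mbps.
concert recording: 35.384 Mbps × 7620 s × 1.06 = 285803.6 Mb
dashcam clip: 5.884 Mbps × 746 s × 1.06 = 4652.8 Mb
animated explainer: 3.084 Mbps × 660 s × 1.06 = 2157.6 Mb
Total: 292614.0 Mb = 36576.8 MB.
= 36.58 GB.

36.58 GB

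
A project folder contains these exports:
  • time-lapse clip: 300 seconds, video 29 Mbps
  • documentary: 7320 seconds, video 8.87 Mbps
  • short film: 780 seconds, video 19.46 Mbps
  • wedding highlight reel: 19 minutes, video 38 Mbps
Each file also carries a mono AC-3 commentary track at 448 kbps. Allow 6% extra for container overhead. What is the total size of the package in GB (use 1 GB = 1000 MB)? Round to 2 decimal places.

18.07 GB

Audio: 448 kbps = 0.448 Mbps.
time-lapse clip: 29.448 Mbps × 300 s × 1.06 = 9364.5 Mb
documentary: 9.318 Mbps × 7320 s × 1.06 = 72300.2 Mb
short film: 19.908 Mbps × 780 s × 1.06 = 16459.9 Mb
wedding highlight reel: 38.448 Mbps × 1140 s × 1.06 = 46460.6 Mb
Total: 144585.2 Mb = 18073.1 MB.
= 18.07 GB.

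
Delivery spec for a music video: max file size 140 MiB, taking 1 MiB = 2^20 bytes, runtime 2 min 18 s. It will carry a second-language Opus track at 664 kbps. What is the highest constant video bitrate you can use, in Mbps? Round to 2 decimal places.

Budget: 140 MiB = 1174.4 Mb.
2 min 18 s = 138 s
Total bitrate budget: 1174.4 Mb / 138 s = 8.510 Mbps.
Audio: 664 kbps = 0.664 Mbps.
Video: 8.510 − 0.664 = 7.846 Mbps.

7.85 Mbps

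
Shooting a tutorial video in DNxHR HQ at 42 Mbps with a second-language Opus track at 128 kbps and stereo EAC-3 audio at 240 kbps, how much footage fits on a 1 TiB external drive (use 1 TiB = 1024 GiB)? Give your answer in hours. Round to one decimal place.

57.7 hours

Audio total: 128 + 240 = 368 kbps = 0.368 Mbps.
Total bitrate: 42 + 0.368 = 42.368 Mbps.
Capacity: 1 TiB = 8,796,093 Mb.
Recording time: 8,796,093 / 42.368 = 207,612 s ≈ 57.7 hours.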